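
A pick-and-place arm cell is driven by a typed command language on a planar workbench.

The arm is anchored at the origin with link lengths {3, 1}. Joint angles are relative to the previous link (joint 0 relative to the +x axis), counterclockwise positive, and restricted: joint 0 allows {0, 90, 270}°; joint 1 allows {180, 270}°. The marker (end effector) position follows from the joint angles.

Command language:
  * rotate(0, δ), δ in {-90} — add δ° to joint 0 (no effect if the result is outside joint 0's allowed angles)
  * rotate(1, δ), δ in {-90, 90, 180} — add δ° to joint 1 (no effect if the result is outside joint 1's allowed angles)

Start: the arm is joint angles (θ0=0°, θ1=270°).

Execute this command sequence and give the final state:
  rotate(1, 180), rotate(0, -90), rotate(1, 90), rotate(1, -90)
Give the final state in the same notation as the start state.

joint angles (θ0=270°, θ1=180°)

begin: joint angles (θ0=0°, θ1=270°)
1. rotate(1, 180) → joint angles (θ0=0°, θ1=270°)
2. rotate(0, -90) → joint angles (θ0=270°, θ1=270°)
3. rotate(1, 90) → joint angles (θ0=270°, θ1=270°)
4. rotate(1, -90) → joint angles (θ0=270°, θ1=180°)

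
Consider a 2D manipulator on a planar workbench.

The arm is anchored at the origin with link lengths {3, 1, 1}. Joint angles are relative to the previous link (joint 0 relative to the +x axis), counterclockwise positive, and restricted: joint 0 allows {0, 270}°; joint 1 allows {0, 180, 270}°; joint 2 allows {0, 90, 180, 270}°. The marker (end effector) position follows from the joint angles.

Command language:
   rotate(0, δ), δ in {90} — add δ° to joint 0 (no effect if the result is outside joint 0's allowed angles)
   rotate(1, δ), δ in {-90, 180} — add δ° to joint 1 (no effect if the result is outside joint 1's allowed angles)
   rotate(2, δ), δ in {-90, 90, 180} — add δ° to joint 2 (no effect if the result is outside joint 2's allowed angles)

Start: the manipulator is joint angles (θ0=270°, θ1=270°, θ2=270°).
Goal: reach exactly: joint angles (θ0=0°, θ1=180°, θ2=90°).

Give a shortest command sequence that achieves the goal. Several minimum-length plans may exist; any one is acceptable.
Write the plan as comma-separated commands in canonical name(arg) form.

rotate(2, 180), rotate(1, -90), rotate(0, 90)

t0: joint angles (θ0=270°, θ1=270°, θ2=270°)
t=1 rotate(2, 180) ⇒ joint angles (θ0=270°, θ1=270°, θ2=90°)
t=2 rotate(1, -90) ⇒ joint angles (θ0=270°, θ1=180°, θ2=90°)
t=3 rotate(0, 90) ⇒ joint angles (θ0=0°, θ1=180°, θ2=90°)
minimal: 3 command(s), checked below 3.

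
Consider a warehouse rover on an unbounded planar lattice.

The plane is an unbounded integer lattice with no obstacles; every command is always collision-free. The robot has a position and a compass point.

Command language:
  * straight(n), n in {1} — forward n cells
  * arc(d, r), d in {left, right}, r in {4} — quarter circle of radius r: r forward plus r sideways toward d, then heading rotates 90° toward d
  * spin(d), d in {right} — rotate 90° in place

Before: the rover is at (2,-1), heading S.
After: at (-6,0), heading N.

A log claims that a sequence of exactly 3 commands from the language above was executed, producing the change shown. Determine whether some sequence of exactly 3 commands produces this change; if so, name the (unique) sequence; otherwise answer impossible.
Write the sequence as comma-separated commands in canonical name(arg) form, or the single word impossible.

key: position moved to (-6,0) AND the heading swung to N — translation plus rotation needed
initial: at (2,-1), heading S
1. arc(right, 4) → at (-2,-5), heading W
2. arc(right, 4) → at (-6,-1), heading N
3. straight(1) → at (-6,0), heading N
no other 3-command option fits: unique.

arc(right, 4), arc(right, 4), straight(1)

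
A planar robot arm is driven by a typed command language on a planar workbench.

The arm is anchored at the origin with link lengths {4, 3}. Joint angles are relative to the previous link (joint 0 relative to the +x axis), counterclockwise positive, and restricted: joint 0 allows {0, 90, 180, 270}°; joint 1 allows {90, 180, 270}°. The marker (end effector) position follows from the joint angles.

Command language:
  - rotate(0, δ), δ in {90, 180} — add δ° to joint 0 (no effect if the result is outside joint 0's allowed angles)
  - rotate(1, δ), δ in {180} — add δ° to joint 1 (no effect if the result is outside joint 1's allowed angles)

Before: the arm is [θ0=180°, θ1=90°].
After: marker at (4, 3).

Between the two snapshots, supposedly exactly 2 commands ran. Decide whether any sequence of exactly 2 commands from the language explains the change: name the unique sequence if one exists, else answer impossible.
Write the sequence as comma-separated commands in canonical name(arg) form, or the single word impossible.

start: [θ0=180°, θ1=90°]
t=1 rotate(0, 90) ⇒ [θ0=270°, θ1=90°]
t=2 rotate(0, 90) ⇒ [θ0=0°, θ1=90°]
no other 2-command option fits: unique.

rotate(0, 90), rotate(0, 90)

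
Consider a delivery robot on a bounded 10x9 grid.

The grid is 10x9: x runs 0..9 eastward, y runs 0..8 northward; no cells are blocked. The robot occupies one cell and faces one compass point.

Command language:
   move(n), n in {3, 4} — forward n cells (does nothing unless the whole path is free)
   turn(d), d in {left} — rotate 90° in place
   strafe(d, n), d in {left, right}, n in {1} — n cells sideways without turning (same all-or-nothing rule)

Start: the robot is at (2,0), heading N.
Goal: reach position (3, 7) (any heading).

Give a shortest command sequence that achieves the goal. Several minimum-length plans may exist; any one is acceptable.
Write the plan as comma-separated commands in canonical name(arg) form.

move(4), move(3), strafe(right, 1)

begin: at (2,0), heading N
[1] after move(4): at (2,4), heading N
[2] after move(3): at (2,7), heading N
[3] after strafe(right, 1): at (3,7), heading N
shorter routes all fall short; 3 is best.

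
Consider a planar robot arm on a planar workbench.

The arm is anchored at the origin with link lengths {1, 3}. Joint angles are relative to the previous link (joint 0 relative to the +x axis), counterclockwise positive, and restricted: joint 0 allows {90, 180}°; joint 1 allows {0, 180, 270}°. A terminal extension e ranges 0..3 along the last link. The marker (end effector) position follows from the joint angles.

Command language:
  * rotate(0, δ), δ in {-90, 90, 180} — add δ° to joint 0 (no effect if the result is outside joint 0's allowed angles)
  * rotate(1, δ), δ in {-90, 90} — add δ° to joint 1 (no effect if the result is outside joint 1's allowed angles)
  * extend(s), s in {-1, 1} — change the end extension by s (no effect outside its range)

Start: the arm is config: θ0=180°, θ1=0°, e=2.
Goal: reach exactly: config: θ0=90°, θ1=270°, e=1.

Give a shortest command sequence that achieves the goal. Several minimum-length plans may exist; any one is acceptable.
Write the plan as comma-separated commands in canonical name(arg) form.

extend(-1), rotate(1, -90), rotate(0, -90)

begin: config: θ0=180°, θ1=0°, e=2
t=1 extend(-1) ⇒ config: θ0=180°, θ1=0°, e=1
t=2 rotate(1, -90) ⇒ config: θ0=180°, θ1=270°, e=1
t=3 rotate(0, -90) ⇒ config: θ0=90°, θ1=270°, e=1
minimal: 3 command(s), checked below 3.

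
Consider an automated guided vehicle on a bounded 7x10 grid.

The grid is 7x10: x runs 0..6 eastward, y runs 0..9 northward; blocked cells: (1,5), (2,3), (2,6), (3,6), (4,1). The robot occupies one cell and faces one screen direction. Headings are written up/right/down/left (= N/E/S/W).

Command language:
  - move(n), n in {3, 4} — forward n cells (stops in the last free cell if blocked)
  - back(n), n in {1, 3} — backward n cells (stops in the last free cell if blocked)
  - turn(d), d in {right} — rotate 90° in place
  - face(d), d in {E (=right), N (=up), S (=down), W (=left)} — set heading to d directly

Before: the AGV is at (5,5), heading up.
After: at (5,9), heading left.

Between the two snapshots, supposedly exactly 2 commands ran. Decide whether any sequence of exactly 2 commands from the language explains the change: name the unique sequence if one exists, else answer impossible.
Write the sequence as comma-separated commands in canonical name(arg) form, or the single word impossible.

key: cell and facing (now W) both changed — the 2 commands mix motion and turning
begin: at (5,5), heading up
step 1 (move(4)): at (5,9), heading up
step 2 (face(W)): at (5,9), heading left
no rival 2-sequence matches.

move(4), face(W)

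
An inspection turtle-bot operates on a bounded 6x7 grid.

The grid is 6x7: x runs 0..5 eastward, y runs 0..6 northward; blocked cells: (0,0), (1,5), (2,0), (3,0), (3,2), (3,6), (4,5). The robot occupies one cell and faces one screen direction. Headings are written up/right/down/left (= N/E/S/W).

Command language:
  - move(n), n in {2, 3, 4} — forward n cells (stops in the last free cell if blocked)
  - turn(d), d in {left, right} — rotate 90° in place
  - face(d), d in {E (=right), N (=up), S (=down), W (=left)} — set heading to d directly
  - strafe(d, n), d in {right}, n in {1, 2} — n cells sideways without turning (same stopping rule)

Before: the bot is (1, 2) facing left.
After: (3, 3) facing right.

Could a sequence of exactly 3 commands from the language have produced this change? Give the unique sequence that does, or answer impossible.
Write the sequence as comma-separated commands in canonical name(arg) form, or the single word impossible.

key: running move(2) before strafe(right, 1) would end elsewhere — order is forced
from: (1, 2) facing left
1. strafe(right, 1) → (1, 3) facing left
2. face(E) → (1, 3) facing right
3. move(2) → (3, 3) facing right
no other 3-command option fits: unique.

strafe(right, 1), face(E), move(2)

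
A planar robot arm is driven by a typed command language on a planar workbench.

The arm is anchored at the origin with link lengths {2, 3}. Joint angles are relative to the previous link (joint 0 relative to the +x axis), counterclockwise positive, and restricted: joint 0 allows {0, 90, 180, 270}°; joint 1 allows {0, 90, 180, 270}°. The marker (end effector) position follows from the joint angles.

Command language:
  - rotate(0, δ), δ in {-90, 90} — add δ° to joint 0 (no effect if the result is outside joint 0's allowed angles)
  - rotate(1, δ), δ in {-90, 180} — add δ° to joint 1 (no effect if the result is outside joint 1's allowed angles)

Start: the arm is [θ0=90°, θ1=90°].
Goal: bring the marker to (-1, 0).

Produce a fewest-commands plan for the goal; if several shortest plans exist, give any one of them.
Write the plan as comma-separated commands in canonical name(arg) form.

rotate(1, -90), rotate(0, -90), rotate(1, 180)

t0: [θ0=90°, θ1=90°]
t=1 rotate(1, -90) ⇒ [θ0=90°, θ1=0°]
t=2 rotate(0, -90) ⇒ [θ0=0°, θ1=0°]
t=3 rotate(1, 180) ⇒ [θ0=0°, θ1=180°]
minimal: 3 command(s), checked below 3.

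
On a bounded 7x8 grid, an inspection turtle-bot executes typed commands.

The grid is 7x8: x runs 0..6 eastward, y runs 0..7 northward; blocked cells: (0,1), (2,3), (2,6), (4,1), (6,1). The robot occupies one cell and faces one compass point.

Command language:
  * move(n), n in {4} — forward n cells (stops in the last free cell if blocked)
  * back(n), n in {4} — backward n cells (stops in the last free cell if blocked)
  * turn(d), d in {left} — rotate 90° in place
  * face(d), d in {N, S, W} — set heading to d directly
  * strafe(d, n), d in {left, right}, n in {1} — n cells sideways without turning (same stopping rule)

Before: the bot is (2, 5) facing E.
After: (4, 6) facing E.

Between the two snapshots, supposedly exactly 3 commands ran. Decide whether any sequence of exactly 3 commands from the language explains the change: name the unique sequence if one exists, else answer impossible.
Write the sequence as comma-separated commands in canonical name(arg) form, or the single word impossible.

key: running strafe(left, 1) before back(4) would end elsewhere — order is forced
from: (2, 5) facing E
[1] after back(4): (0, 5) facing E
[2] after move(4): (4, 5) facing E
[3] after strafe(left, 1): (4, 6) facing E
no rival 3-sequence matches.

back(4), move(4), strafe(left, 1)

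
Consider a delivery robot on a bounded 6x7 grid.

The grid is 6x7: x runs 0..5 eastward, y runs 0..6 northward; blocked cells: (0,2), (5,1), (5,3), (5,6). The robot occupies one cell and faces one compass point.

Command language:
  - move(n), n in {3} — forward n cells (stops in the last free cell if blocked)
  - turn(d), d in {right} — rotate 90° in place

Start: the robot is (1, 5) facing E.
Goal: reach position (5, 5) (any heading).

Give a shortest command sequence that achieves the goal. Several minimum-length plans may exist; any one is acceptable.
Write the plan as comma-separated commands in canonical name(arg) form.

move(3), move(3)

from: (1, 5) facing E
[1] after move(3): (4, 5) facing E
[2] after move(3): (5, 5) facing E
minimal: 2 command(s), checked below 2.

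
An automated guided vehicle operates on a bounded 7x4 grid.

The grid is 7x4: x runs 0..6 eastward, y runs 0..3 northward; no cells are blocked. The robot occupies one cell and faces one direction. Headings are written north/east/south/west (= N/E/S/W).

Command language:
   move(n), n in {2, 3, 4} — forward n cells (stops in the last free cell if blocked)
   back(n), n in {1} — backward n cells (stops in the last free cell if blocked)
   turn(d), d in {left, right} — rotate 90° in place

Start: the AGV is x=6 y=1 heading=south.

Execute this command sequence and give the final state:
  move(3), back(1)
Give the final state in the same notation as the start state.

x=6 y=1 heading=south

begin: x=6 y=1 heading=south
[1] after move(3): x=6 y=0 heading=south
[2] after back(1): x=6 y=1 heading=south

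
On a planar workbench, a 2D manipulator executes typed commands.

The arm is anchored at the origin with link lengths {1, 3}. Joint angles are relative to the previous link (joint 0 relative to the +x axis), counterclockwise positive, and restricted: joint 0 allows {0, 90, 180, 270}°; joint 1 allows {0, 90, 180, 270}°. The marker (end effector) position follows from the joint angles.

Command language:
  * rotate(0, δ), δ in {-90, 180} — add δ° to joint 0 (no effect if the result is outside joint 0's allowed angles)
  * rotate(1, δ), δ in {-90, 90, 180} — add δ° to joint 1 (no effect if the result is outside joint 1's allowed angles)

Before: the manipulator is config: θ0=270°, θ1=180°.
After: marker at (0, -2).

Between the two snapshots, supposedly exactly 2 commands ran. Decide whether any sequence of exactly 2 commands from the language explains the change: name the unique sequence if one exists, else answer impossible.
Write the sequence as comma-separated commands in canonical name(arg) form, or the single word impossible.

t0: config: θ0=270°, θ1=180°
1. rotate(0, -90) → config: θ0=180°, θ1=180°
2. rotate(0, -90) → config: θ0=90°, θ1=180°
uniquely the one of 25 2-step routes that fits.

rotate(0, -90), rotate(0, -90)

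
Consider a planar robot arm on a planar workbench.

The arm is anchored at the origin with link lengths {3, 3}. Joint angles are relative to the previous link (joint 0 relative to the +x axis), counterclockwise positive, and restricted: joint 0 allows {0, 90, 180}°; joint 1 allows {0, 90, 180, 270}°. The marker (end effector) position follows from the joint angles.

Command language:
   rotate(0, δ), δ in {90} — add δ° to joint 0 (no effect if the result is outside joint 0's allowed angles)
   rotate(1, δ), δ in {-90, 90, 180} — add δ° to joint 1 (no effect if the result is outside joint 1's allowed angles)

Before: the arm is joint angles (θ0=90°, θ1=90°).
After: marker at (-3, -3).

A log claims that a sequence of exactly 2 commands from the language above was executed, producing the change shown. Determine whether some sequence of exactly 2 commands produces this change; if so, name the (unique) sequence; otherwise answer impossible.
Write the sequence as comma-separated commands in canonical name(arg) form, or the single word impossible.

start: joint angles (θ0=90°, θ1=90°)
[1] after rotate(0, 90): joint angles (θ0=180°, θ1=90°)
[2] after rotate(0, 90): joint angles (θ0=180°, θ1=90°)
no rival 2-sequence matches.

rotate(0, 90), rotate(0, 90)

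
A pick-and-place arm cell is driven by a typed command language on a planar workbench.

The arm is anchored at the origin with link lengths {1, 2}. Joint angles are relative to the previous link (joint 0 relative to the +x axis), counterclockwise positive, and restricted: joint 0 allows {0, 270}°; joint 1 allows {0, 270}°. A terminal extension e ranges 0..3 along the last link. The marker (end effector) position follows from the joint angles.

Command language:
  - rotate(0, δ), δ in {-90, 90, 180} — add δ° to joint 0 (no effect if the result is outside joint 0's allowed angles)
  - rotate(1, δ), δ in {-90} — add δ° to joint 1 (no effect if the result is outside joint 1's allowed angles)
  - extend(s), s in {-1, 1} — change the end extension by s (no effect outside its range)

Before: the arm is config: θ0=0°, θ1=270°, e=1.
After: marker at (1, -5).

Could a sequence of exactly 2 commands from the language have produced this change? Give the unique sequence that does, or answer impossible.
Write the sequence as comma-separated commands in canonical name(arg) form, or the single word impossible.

from: config: θ0=0°, θ1=270°, e=1
step 1 (extend(1)): config: θ0=0°, θ1=270°, e=2
step 2 (extend(1)): config: θ0=0°, θ1=270°, e=3
no other 2-command option fits: unique.

extend(1), extend(1)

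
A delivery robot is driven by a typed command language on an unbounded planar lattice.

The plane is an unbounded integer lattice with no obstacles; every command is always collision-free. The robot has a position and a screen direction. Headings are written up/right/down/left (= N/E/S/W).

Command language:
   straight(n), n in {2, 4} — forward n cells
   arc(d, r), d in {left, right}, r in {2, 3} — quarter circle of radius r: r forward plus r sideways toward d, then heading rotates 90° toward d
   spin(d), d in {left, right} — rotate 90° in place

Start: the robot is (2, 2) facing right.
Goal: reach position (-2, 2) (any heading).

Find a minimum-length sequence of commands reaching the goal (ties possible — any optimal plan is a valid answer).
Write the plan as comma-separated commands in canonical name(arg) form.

initial: (2, 2) facing right
[1] after spin(right): (2, 2) facing down
[2] after spin(right): (2, 2) facing left
[3] after straight(4): (-2, 2) facing left
minimal: 3 command(s), checked below 3.

spin(right), spin(right), straight(4)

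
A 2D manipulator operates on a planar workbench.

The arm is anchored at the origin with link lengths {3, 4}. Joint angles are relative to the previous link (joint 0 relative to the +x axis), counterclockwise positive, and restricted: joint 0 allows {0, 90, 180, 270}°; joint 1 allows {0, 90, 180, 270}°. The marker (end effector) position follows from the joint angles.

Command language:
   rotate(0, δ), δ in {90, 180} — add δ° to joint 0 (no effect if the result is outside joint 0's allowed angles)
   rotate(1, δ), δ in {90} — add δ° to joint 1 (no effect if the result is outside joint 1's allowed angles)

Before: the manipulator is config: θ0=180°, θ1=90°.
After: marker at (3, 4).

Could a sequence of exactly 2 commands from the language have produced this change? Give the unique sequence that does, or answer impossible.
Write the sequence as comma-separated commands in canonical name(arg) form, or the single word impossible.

rotate(0, 90), rotate(0, 90)

t0: config: θ0=180°, θ1=90°
t=1 rotate(0, 90) ⇒ config: θ0=270°, θ1=90°
t=2 rotate(0, 90) ⇒ config: θ0=0°, θ1=90°
uniquely the one of 9 2-step routes that fits.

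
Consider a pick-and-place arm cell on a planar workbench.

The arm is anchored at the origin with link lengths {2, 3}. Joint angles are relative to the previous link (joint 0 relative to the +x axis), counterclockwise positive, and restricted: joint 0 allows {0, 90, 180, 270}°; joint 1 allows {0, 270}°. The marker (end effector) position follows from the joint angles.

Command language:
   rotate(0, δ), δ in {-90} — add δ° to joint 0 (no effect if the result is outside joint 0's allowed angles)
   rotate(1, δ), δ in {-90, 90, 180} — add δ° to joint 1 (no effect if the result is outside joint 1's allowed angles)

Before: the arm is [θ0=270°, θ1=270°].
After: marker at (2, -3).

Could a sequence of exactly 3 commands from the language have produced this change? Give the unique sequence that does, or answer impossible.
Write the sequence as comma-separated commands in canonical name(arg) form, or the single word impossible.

rotate(0, -90), rotate(0, -90), rotate(0, -90)

begin: [θ0=270°, θ1=270°]
step 1 (rotate(0, -90)): [θ0=180°, θ1=270°]
step 2 (rotate(0, -90)): [θ0=90°, θ1=270°]
step 3 (rotate(0, -90)): [θ0=0°, θ1=270°]
all 64 alternatives checked — unique.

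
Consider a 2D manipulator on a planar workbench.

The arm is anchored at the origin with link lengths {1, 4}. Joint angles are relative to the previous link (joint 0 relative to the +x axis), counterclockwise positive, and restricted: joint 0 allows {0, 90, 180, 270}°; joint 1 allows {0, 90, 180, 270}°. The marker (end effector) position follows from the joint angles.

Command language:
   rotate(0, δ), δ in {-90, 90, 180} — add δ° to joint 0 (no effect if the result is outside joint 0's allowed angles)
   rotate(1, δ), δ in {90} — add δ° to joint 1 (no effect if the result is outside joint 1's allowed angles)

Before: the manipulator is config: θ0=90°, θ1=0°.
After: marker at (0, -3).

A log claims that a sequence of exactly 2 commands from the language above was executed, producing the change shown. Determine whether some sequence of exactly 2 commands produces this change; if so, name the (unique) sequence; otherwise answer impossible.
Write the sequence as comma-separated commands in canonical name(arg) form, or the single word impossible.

initial: config: θ0=90°, θ1=0°
t=1 rotate(1, 90) ⇒ config: θ0=90°, θ1=90°
t=2 rotate(1, 90) ⇒ config: θ0=90°, θ1=180°
all 16 alternatives checked — unique.

rotate(1, 90), rotate(1, 90)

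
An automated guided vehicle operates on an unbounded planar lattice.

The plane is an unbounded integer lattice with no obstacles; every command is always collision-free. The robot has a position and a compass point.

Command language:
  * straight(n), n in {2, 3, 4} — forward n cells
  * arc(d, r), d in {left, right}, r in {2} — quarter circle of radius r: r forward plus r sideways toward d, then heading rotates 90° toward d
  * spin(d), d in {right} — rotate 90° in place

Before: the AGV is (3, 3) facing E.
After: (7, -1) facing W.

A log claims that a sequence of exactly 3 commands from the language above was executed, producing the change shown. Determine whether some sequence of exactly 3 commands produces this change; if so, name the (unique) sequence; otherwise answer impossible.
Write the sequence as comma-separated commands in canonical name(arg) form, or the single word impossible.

straight(4), arc(right, 2), arc(right, 2)

key: cell and facing (now W) both changed — the 3 commands mix motion and turning
from: (3, 3) facing E
step 1 (straight(4)): (7, 3) facing E
step 2 (arc(right, 2)): (9, 1) facing S
step 3 (arc(right, 2)): (7, -1) facing W
all 216 alternatives checked — unique.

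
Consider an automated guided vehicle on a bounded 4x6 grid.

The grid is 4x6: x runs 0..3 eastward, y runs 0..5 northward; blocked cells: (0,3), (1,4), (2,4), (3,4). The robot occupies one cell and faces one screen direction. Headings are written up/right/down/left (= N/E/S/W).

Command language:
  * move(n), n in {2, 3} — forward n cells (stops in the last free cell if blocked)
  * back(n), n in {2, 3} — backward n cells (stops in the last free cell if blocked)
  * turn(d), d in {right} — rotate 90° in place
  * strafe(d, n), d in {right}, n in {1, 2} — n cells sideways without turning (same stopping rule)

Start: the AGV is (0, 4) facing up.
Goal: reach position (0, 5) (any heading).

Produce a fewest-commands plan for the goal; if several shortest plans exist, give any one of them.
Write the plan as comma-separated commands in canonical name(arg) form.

initial: (0, 4) facing up
t=1 move(3) ⇒ (0, 5) facing up
no 0-step plan works, so 1 is optimal.

move(3)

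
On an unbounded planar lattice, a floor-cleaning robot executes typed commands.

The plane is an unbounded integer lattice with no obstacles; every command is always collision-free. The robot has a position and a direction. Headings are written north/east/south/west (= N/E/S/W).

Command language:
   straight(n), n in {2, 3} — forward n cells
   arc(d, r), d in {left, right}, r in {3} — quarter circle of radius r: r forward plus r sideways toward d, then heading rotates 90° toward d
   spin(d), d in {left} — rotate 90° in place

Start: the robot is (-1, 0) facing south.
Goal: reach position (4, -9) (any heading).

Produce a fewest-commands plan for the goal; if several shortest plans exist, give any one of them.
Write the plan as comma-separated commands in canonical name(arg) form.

arc(left, 3), straight(2), arc(right, 3), arc(right, 3)

t0: (-1, 0) facing south
t=1 arc(left, 3) ⇒ (2, -3) facing east
t=2 straight(2) ⇒ (4, -3) facing east
t=3 arc(right, 3) ⇒ (7, -6) facing south
t=4 arc(right, 3) ⇒ (4, -9) facing west
shorter routes all fall short; 4 is best.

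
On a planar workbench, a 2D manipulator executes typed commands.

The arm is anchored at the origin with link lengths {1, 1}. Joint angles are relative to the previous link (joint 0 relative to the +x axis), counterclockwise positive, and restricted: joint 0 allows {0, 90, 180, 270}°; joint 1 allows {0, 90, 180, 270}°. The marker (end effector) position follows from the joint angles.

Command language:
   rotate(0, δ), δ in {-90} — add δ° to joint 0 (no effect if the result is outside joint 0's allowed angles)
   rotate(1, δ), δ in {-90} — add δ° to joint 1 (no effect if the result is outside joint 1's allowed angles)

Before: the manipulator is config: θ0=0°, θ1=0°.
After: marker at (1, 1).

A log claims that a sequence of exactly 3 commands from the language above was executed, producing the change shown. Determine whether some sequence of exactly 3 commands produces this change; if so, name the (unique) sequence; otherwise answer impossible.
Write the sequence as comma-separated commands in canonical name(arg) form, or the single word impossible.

rotate(1, -90), rotate(1, -90), rotate(1, -90)

initial: config: θ0=0°, θ1=0°
t=1 rotate(1, -90) ⇒ config: θ0=0°, θ1=270°
t=2 rotate(1, -90) ⇒ config: θ0=0°, θ1=180°
t=3 rotate(1, -90) ⇒ config: θ0=0°, θ1=90°
no other 3-command option fits: unique.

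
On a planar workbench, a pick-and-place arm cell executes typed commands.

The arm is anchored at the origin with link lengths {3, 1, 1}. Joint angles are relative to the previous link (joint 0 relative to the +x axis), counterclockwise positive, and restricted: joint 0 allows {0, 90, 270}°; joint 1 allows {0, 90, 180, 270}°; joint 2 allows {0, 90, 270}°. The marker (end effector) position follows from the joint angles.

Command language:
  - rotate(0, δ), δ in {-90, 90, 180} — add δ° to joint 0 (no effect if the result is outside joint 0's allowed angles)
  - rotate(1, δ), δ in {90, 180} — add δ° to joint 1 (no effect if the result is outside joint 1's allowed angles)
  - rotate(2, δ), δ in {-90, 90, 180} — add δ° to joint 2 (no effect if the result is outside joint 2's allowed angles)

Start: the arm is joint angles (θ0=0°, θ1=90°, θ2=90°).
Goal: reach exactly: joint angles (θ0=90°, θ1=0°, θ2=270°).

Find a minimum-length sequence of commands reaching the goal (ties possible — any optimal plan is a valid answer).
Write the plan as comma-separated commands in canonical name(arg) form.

rotate(1, 180), rotate(0, 90), rotate(1, 90), rotate(2, 180)

from: joint angles (θ0=0°, θ1=90°, θ2=90°)
1. rotate(1, 180) → joint angles (θ0=0°, θ1=270°, θ2=90°)
2. rotate(0, 90) → joint angles (θ0=90°, θ1=270°, θ2=90°)
3. rotate(1, 90) → joint angles (θ0=90°, θ1=0°, θ2=90°)
4. rotate(2, 180) → joint angles (θ0=90°, θ1=0°, θ2=270°)
no 3-step plan works, so 4 is optimal.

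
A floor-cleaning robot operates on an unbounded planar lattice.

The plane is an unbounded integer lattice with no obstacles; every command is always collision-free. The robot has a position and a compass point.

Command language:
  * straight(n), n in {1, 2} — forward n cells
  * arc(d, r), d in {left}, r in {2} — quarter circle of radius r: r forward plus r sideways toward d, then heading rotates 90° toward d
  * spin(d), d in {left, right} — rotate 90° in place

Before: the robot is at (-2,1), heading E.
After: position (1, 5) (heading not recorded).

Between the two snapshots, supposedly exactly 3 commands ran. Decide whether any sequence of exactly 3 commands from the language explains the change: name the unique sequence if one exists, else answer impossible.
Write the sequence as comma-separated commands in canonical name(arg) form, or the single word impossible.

straight(1), arc(left, 2), straight(2)

key: order matters: swapping straight(1) and straight(2) lands elsewhere
begin: at (-2,1), heading E
step 1 (straight(1)): at (-1,1), heading E
step 2 (arc(left, 2)): at (1,3), heading N
step 3 (straight(2)): at (1,5), heading N
no other 3-command option fits: unique.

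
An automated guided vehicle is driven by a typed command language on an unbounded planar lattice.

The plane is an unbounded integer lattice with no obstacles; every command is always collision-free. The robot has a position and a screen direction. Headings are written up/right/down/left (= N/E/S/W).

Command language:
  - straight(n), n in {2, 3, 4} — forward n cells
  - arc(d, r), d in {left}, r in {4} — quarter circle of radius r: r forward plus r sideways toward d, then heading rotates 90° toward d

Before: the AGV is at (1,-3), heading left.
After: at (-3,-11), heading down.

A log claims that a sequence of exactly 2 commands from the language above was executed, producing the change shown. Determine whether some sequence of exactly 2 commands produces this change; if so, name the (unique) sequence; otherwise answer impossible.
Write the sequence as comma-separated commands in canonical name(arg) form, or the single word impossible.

key: position moved to (-3,-11) AND the heading swung to S — translation plus rotation needed
from: at (1,-3), heading left
t=1 arc(left, 4) ⇒ at (-3,-7), heading down
t=2 straight(4) ⇒ at (-3,-11), heading down
uniquely the one of 16 2-step routes that fits.

arc(left, 4), straight(4)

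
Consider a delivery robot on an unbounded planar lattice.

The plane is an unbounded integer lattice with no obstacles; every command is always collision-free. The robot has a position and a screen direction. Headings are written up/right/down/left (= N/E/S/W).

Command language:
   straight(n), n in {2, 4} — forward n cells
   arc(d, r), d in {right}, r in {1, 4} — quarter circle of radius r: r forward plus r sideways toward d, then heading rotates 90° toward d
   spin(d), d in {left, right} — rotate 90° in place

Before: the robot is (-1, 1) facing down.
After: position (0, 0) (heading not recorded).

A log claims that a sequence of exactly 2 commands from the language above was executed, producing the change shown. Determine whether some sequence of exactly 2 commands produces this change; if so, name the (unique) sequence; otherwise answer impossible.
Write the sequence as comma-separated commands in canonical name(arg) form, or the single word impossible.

spin(left), arc(right, 1)

key: order matters: swapping spin(left) and arc(right, 1) lands elsewhere
begin: (-1, 1) facing down
1. spin(left) → (-1, 1) facing right
2. arc(right, 1) → (0, 0) facing down
no other 2-command option fits: unique.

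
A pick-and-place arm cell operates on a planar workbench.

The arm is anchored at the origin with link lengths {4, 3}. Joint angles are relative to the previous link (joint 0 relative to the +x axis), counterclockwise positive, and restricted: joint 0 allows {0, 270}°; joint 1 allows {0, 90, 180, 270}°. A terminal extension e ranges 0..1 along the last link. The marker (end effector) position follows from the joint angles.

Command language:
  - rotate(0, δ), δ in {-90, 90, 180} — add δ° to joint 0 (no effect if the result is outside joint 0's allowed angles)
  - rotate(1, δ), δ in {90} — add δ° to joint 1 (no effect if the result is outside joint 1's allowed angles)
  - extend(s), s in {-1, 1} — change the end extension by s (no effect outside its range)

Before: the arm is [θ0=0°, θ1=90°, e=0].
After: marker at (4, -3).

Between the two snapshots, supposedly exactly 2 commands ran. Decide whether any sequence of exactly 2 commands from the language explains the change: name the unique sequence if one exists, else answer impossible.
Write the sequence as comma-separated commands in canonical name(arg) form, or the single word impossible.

rotate(1, 90), rotate(1, 90)

from: [θ0=0°, θ1=90°, e=0]
[1] after rotate(1, 90): [θ0=0°, θ1=180°, e=0]
[2] after rotate(1, 90): [θ0=0°, θ1=270°, e=0]
no rival 2-sequence matches.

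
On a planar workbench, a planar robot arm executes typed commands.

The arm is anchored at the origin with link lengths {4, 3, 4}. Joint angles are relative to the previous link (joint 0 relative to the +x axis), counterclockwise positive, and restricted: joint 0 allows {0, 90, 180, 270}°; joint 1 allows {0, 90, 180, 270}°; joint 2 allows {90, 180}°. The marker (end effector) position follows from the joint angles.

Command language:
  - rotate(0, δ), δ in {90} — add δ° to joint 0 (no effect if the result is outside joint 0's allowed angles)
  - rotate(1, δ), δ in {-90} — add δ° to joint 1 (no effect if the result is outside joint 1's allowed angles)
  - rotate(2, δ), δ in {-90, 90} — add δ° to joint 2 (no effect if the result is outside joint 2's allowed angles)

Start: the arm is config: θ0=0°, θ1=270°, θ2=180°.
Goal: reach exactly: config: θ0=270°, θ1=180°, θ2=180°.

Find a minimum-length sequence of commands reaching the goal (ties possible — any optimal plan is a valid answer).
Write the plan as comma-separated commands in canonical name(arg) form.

initial: config: θ0=0°, θ1=270°, θ2=180°
t=1 rotate(1, -90) ⇒ config: θ0=0°, θ1=180°, θ2=180°
t=2 rotate(0, 90) ⇒ config: θ0=90°, θ1=180°, θ2=180°
t=3 rotate(0, 90) ⇒ config: θ0=180°, θ1=180°, θ2=180°
t=4 rotate(0, 90) ⇒ config: θ0=270°, θ1=180°, θ2=180°
nothing shorter than 4 reaches the goal.

rotate(1, -90), rotate(0, 90), rotate(0, 90), rotate(0, 90)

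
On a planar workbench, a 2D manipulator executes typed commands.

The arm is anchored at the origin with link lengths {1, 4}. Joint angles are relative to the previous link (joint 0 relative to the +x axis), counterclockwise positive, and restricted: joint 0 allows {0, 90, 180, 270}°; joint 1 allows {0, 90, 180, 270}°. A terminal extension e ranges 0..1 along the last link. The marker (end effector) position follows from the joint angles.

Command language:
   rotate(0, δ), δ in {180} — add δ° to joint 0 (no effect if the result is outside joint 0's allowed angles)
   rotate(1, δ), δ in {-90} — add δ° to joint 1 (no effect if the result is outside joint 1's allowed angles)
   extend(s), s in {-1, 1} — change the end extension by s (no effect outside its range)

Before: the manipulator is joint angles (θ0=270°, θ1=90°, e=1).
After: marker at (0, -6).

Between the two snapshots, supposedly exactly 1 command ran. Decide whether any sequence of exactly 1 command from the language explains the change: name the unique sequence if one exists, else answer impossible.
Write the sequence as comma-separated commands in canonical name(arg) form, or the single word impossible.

t0: joint angles (θ0=270°, θ1=90°, e=1)
step 1 (rotate(1, -90)): joint angles (θ0=270°, θ1=0°, e=1)
no other 1-command option fits: unique.

rotate(1, -90)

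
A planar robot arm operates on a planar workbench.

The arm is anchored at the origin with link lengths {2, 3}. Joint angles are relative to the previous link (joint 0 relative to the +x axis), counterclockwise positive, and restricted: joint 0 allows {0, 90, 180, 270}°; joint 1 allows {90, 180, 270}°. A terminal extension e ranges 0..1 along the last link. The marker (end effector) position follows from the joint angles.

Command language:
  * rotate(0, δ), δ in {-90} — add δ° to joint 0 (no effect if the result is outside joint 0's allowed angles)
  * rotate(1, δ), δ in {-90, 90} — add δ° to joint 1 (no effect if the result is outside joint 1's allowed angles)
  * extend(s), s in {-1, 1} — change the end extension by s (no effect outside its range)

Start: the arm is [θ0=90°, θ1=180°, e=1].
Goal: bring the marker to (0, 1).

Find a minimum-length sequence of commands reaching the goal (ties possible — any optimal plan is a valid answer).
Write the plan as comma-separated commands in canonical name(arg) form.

extend(-1), rotate(0, -90), rotate(0, -90)

t0: [θ0=90°, θ1=180°, e=1]
t=1 extend(-1) ⇒ [θ0=90°, θ1=180°, e=0]
t=2 rotate(0, -90) ⇒ [θ0=0°, θ1=180°, e=0]
t=3 rotate(0, -90) ⇒ [θ0=270°, θ1=180°, e=0]
no 2-step plan works, so 3 is optimal.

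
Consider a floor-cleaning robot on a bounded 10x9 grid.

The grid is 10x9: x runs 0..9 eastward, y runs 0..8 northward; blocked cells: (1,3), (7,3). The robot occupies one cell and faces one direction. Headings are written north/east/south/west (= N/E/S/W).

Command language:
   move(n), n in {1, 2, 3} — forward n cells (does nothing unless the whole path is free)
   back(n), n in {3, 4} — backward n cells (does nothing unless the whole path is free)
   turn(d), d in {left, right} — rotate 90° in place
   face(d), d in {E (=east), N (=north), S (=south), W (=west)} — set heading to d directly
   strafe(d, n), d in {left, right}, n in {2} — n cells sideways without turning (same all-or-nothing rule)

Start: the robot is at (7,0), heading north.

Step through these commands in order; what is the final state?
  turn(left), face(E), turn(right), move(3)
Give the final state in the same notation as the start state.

start: at (7,0), heading north
[1] after turn(left): at (7,0), heading west
[2] after face(E): at (7,0), heading east
[3] after turn(right): at (7,0), heading south
[4] after move(3): at (7,0), heading south

at (7,0), heading south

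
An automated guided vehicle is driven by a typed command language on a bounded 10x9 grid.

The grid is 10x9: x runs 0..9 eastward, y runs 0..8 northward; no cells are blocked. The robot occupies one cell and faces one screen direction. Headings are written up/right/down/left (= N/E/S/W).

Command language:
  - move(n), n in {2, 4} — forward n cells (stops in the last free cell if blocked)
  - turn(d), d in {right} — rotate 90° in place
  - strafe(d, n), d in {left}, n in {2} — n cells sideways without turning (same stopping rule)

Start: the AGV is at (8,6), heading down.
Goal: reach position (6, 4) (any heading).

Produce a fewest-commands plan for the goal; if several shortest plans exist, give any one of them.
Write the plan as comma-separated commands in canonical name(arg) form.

t0: at (8,6), heading down
step 1 (move(2)): at (8,4), heading down
step 2 (turn(right)): at (8,4), heading left
step 3 (move(2)): at (6,4), heading left
nothing shorter than 3 reaches the goal.

move(2), turn(right), move(2)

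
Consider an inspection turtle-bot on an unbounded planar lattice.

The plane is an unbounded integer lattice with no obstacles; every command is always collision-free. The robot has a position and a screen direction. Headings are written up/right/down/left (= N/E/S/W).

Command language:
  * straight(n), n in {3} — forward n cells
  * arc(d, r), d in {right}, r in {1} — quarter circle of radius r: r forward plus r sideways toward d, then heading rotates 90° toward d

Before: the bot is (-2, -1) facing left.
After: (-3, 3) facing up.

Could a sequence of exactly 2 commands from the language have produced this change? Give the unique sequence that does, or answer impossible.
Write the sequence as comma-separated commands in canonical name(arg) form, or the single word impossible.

key: position moved to (-3,3) AND the heading swung to N — translation plus rotation needed
initial: (-2, -1) facing left
[1] after arc(right, 1): (-3, 0) facing up
[2] after straight(3): (-3, 3) facing up
uniquely the one of 4 2-step routes that fits.

arc(right, 1), straight(3)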